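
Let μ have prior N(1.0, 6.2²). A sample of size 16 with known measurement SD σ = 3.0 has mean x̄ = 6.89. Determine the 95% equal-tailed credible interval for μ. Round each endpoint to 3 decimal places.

Posterior precision = 1/6.2² + 16/3.0² = 0.0260 + 1.7778 = 1.8038, so posterior SD = 0.7446.
Posterior mean = (1.0/6.2² + 16·6.89/3.0²) / 1.8038 = 6.8051.
Interval: 6.8051 ± 1.960 × 0.7446 → [5.346, 8.264].

[5.346, 8.264]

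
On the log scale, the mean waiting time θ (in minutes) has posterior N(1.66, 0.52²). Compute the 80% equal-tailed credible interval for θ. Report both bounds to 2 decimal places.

[2.70, 10.24]

On the log scale the 80% interval is 1.66 ± 1.282 × 0.52 = [0.9936, 2.3264].
Exponentiate: [e^0.9936, e^2.3264] = [2.70, 10.24].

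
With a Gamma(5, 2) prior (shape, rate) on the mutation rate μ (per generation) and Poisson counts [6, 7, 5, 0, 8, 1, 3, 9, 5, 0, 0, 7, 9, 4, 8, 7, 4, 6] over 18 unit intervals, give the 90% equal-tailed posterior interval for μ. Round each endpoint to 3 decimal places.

Posterior: Gamma(5+89, 2+18) = Gamma(94, 20) (shape, rate).
Equal-tailed 90% interval: Gamma(94, 20) quantiles at 0.05 and 0.95.
Posterior mean ≈ 4.700, SD ≈ 0.485; a Normal approximation gives roughly [3.903, 5.497].
Exact: lower = 3.932; upper = 5.525.

[3.932, 5.525]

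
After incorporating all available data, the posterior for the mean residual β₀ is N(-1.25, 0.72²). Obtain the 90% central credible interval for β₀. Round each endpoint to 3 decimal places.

The posterior is symmetric, so the 90% equal-tailed interval is β₀ = -1.25 ± z·0.72 with z = 1.645.
Half-width: 1.645 × 0.72 = 1.184.
-1.25 − 1.184 = -2.434; -1.25 + 1.184 = -0.066.

[-2.434, -0.066]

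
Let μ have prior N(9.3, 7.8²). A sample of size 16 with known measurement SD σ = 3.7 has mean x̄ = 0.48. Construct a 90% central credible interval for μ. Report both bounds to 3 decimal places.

Posterior precision = 1/7.8² + 16/3.7² = 0.0164 + 1.1687 = 1.1852, so posterior SD = 0.9186.
Posterior mean = (9.3/7.8² + 16·0.48/3.7²) / 1.1852 = 0.6023.
Interval: 0.6023 ± 1.645 × 0.9186 → [-0.909, 2.113].

[-0.909, 2.113]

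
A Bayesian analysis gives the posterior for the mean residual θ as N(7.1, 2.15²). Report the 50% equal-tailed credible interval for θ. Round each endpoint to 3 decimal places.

[5.650, 8.550]

The posterior is symmetric, so the 50% equal-tailed interval is θ = 7.1 ± z·2.15 with z = 0.674.
Half-width: 0.674 × 2.15 = 1.450.
7.1 − 1.450 = 5.650; 7.1 + 1.450 = 8.550.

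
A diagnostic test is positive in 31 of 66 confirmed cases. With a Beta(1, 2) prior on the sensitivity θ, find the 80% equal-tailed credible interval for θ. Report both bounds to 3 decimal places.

[0.387, 0.541]

Posterior: Beta(1+31, 2+35) = Beta(32, 37).
Equal-tailed 80% interval: the 0.1 and 0.9 quantiles of Beta(32, 37).
Posterior mean ≈ 0.464, SD ≈ 0.060; a Normal approximation gives roughly [0.387, 0.540].
Exact: F⁻¹(0.1) = 0.387; F⁻¹(0.9) = 0.541.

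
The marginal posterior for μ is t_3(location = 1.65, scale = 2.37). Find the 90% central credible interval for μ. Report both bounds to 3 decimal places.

The t_3 distribution is symmetric; the 90% interval is 1.65 ± t·2.37 with t_{0.95,3} = 2.353.
Half-width: 2.353 × 2.37 = 5.577.
1.65 − 5.577 = -3.927; 1.65 + 5.577 = 7.227.

[-3.927, 7.227]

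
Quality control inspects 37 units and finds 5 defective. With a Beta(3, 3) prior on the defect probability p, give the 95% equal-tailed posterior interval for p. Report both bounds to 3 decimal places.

[0.086, 0.314]

Posterior: Beta(3+5, 3+32) = Beta(8, 35).
Equal-tailed 95% interval: the 0.025 and 0.975 quantiles of Beta(8, 35).
Posterior mean ≈ 0.186, SD ≈ 0.059; a Normal approximation gives roughly [0.071, 0.301].
Exact: F⁻¹(0.025) = 0.086; F⁻¹(0.975) = 0.314.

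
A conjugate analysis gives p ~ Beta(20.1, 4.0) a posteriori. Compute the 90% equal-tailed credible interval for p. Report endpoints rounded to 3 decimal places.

Posterior: Beta(20.1, 4.0).
Equal-tailed 90% interval: the 0.05 and 0.95 quantiles of Beta(20.1, 4.0).
Posterior mean ≈ 0.834, SD ≈ 0.074; a Normal approximation gives roughly [0.712, 0.956].
Exact: F⁻¹(0.05) = 0.698; F⁻¹(0.95) = 0.939.

[0.698, 0.939]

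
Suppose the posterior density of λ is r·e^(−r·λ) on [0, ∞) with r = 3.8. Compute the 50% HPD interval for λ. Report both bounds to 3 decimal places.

[0.000, 0.182]

The exponential density is strictly decreasing on [0, ∞), so the HPD interval is anchored at 0: [0, q] with P(λ ≤ q) = 0.50.
q = −ln(1 − 0.50) / 3.8 = 0.6931 / 3.8 = 0.182.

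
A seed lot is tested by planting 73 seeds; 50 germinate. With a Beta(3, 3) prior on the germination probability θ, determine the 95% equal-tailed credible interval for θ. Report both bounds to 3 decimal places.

Posterior: Beta(3+50, 3+23) = Beta(53, 26).
Equal-tailed 95% interval: the 0.025 and 0.975 quantiles of Beta(53, 26).
Posterior mean ≈ 0.671, SD ≈ 0.053; a Normal approximation gives roughly [0.568, 0.774].
Exact: F⁻¹(0.025) = 0.564; F⁻¹(0.975) = 0.769.

[0.564, 0.769]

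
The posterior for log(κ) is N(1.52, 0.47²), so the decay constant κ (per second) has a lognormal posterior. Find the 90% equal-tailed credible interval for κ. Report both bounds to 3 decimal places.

On the log scale the 90% interval is 1.52 ± 1.645 × 0.47 = [0.7469, 2.2931].
Exponentiate: [e^0.7469, e^2.2931] = [2.110, 9.905].

[2.110, 9.905]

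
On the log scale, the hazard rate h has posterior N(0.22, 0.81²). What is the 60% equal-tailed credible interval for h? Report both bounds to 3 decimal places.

On the log scale the 60% interval is 0.22 ± 0.842 × 0.81 = [-0.4617, 0.9017].
Exponentiate: [e^-0.4617, e^0.9017] = [0.630, 2.464].

[0.630, 2.464]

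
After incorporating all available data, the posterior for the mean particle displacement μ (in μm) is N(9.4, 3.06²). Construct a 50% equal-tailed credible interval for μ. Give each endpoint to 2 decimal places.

The posterior is symmetric, so the 50% equal-tailed interval is μ = 9.4 ± z·3.06 with z = 0.674.
Half-width: 0.674 × 3.06 = 2.06.
9.4 − 2.06 = 7.34; 9.4 + 2.06 = 11.46.

[7.34, 11.46]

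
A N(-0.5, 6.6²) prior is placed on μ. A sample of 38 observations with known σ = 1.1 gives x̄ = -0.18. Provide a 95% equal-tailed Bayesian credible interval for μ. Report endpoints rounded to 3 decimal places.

Posterior precision = 1/6.6² + 38/1.1² = 0.0230 + 31.4050 = 31.4279, so posterior SD = 0.1784.
Posterior mean = (-0.5/6.6² + 38·-0.18/1.1²) / 31.4279 = -0.1802.
Interval: -0.1802 ± 1.960 × 0.1784 → [-0.530, 0.169].

[-0.530, 0.169]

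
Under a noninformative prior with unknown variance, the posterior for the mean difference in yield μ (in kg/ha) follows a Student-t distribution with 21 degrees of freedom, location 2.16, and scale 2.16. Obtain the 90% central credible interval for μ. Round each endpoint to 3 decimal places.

The t_21 distribution is symmetric; the 90% interval is 2.16 ± t·2.16 with t_{0.95,21} = 1.721.
Half-width: 1.721 × 2.16 = 3.717.
2.16 − 3.717 = -1.557; 2.16 + 3.717 = 5.877.

[-1.557, 5.877]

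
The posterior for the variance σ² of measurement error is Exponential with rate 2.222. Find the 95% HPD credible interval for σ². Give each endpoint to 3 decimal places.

[0.000, 1.348]

The exponential density is strictly decreasing on [0, ∞), so the HPD interval is anchored at 0: [0, q] with P(σ² ≤ q) = 0.95.
q = −ln(1 − 0.95) / 2.222 = 2.9957 / 2.222 = 1.348.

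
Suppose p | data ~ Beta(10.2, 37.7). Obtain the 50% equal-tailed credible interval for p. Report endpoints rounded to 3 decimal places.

Posterior: Beta(10.2, 37.7).
Equal-tailed 50% interval: the 0.25 and 0.75 quantiles of Beta(10.2, 37.7).
Posterior mean ≈ 0.213, SD ≈ 0.059; a Normal approximation gives roughly [0.173, 0.252].
Exact: F⁻¹(0.25) = 0.171; F⁻¹(0.75) = 0.250.

[0.171, 0.250]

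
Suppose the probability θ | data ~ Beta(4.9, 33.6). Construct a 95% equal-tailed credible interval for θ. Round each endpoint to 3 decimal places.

[0.043, 0.248]

Posterior: Beta(4.9, 33.6).
Equal-tailed 95% interval: the 0.025 and 0.975 quantiles of Beta(4.9, 33.6).
Posterior mean ≈ 0.127, SD ≈ 0.053; a Normal approximation gives roughly [0.023, 0.231].
Exact: F⁻¹(0.025) = 0.043; F⁻¹(0.975) = 0.248.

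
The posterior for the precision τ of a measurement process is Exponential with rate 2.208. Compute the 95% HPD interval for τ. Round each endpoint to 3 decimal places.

[0.000, 1.357]

The exponential density is strictly decreasing on [0, ∞), so the HPD interval is anchored at 0: [0, q] with P(τ ≤ q) = 0.95.
q = −ln(1 − 0.95) / 2.208 = 2.9957 / 2.208 = 1.357.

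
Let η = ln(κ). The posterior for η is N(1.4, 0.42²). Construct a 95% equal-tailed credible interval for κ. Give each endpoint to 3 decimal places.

[1.780, 9.237]

On the log scale the 95% interval is 1.4 ± 1.960 × 0.42 = [0.5768, 2.2232].
Exponentiate: [e^0.5768, e^2.2232] = [1.780, 9.237].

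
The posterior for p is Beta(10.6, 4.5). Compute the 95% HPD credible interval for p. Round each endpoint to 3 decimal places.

The posterior is unimodal and skewed, so the HPD interval has equal density at both endpoints and is the shortest 95% interval.
Solving f(0.479) = f(0.911) with F(0.911) − F(0.479) = 0.95 gives [0.479, 0.911].
For comparison, the equal-tailed interval is [0.458, 0.896]; the HPD is narrower and shifted toward the mode.

[0.479, 0.911]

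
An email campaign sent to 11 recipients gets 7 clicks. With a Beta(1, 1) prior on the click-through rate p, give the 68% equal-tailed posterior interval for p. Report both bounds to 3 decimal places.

Posterior: Beta(1+7, 1+4) = Beta(8, 5).
Equal-tailed 68% interval: the 0.16 and 0.84 quantiles of Beta(8, 5).
Posterior mean ≈ 0.615, SD ≈ 0.130; a Normal approximation gives roughly [0.486, 0.745].
Exact: F⁻¹(0.16) = 0.481; F⁻¹(0.84) = 0.749.

[0.481, 0.749]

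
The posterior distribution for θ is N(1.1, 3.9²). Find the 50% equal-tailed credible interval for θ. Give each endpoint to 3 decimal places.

The posterior is symmetric, so the 50% equal-tailed interval is θ = 1.1 ± z·3.9 with z = 0.674.
Half-width: 0.674 × 3.9 = 2.631.
1.1 − 2.631 = -1.531; 1.1 + 2.631 = 3.731.

[-1.531, 3.731]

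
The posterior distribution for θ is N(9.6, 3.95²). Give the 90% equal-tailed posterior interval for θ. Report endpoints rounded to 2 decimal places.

[3.10, 16.10]

The posterior is symmetric, so the 90% equal-tailed interval is θ = 9.6 ± z·3.95 with z = 1.645.
Half-width: 1.645 × 3.95 = 6.50.
9.6 − 6.50 = 3.10; 9.6 + 6.50 = 16.10.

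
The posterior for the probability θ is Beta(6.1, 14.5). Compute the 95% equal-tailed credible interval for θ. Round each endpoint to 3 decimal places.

[0.125, 0.505]

Posterior: Beta(6.1, 14.5).
Equal-tailed 95% interval: the 0.025 and 0.975 quantiles of Beta(6.1, 14.5).
Posterior mean ≈ 0.296, SD ≈ 0.098; a Normal approximation gives roughly [0.104, 0.489].
Exact: F⁻¹(0.025) = 0.125; F⁻¹(0.975) = 0.505.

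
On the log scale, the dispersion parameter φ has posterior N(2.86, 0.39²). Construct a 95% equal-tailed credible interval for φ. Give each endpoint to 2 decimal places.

[8.13, 37.50]

On the log scale the 95% interval is 2.86 ± 1.960 × 0.39 = [2.0956, 3.6244].
Exponentiate: [e^2.0956, e^3.6244] = [8.13, 37.50].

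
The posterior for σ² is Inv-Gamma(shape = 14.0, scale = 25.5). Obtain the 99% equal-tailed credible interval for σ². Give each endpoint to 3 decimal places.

Inverse-Gamma(14.0, 25.5) quantiles: F⁻¹(0.005) and F⁻¹(0.995).
Equivalently, 1/σ² ~ Gamma(14.0, rate = 25.5); invert its 0.995 and 0.005 quantiles.
Posterior mean ≈ 1.962, SD ≈ 0.566; a Normal approximation gives roughly [0.503, 3.420].
Exact: lower = 1.000; upper = 4.093.

[1.000, 4.093]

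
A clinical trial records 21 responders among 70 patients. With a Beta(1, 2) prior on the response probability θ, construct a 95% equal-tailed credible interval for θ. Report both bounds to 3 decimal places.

Posterior: Beta(1+21, 2+49) = Beta(22, 51).
Equal-tailed 95% interval: the 0.025 and 0.975 quantiles of Beta(22, 51).
Posterior mean ≈ 0.301, SD ≈ 0.053; a Normal approximation gives roughly [0.197, 0.406].
Exact: F⁻¹(0.025) = 0.202; F⁻¹(0.975) = 0.411.

[0.202, 0.411]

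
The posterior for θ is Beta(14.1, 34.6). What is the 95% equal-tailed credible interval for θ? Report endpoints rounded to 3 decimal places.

[0.172, 0.423]

Posterior: Beta(14.1, 34.6).
Equal-tailed 95% interval: the 0.025 and 0.975 quantiles of Beta(14.1, 34.6).
Posterior mean ≈ 0.290, SD ≈ 0.064; a Normal approximation gives roughly [0.163, 0.416].
Exact: F⁻¹(0.025) = 0.172; F⁻¹(0.975) = 0.423.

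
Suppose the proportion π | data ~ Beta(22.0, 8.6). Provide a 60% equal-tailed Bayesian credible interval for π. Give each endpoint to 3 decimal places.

Posterior: Beta(22.0, 8.6).
Equal-tailed 60% interval: the 0.2 and 0.8 quantiles of Beta(22.0, 8.6).
Posterior mean ≈ 0.719, SD ≈ 0.080; a Normal approximation gives roughly [0.652, 0.786].
Exact: F⁻¹(0.2) = 0.652; F⁻¹(0.8) = 0.788.

[0.652, 0.788]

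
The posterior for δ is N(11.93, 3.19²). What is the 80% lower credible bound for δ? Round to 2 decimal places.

Need L with P(δ ≥ L) = 0.80: L = 11.93 − z_{0.2}·3.19.
z = 0.842; L = 11.93 − 0.842 × 3.19 = 9.25.

9.25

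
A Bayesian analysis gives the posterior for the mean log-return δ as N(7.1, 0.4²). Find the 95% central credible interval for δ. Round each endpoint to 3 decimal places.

[6.316, 7.884]

The posterior is symmetric, so the 95% equal-tailed interval is δ = 7.1 ± z·0.4 with z = 1.960.
Half-width: 1.960 × 0.4 = 0.784.
7.1 − 0.784 = 6.316; 7.1 + 0.784 = 7.884.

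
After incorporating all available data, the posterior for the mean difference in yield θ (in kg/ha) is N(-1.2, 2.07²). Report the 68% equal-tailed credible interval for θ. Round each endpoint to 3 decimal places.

[-3.259, 0.859]

The posterior is symmetric, so the 68% equal-tailed interval is θ = -1.2 ± z·2.07 with z = 0.994.
Half-width: 0.994 × 2.07 = 2.059.
-1.2 − 2.059 = -3.259; -1.2 + 2.059 = 0.859.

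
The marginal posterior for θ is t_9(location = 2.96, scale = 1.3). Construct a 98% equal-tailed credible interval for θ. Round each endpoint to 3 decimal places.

[-0.708, 6.628]

The t_9 distribution is symmetric; the 98% interval is 2.96 ± t·1.3 with t_{0.99,9} = 2.821.
Half-width: 2.821 × 1.3 = 3.668.
2.96 − 3.668 = -0.708; 2.96 + 3.668 = 6.628.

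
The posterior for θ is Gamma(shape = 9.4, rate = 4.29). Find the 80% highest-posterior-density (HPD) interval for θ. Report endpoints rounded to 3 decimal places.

[1.209, 2.967]

The posterior is unimodal and skewed, so the HPD interval has equal density at both endpoints and is the shortest 80% interval.
Solving f(1.209) = f(2.967) with F(2.967) − F(1.209) = 0.80 gives [1.209, 2.967].
For comparison, the equal-tailed interval is [1.340, 3.142]; the HPD is narrower and shifted toward the mode.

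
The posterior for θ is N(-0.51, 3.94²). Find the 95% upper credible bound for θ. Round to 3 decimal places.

5.971

Need U with P(θ ≤ U) = 0.95: U = -0.51 + z_{0.05}·3.94.
z = 1.645; U = -0.51 + 1.645 × 3.94 = 5.971.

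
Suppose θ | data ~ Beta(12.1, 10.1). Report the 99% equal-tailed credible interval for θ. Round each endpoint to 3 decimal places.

Posterior: Beta(12.1, 10.1).
Equal-tailed 99% interval: the 0.005 and 0.995 quantiles of Beta(12.1, 10.1).
Posterior mean ≈ 0.545, SD ≈ 0.103; a Normal approximation gives roughly [0.279, 0.811].
Exact: F⁻¹(0.005) = 0.282; F⁻¹(0.995) = 0.793.

[0.282, 0.793]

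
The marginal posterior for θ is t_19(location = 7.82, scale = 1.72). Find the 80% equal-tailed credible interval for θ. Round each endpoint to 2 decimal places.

The t_19 distribution is symmetric; the 80% interval is 7.82 ± t·1.72 with t_{0.9,19} = 1.328.
Half-width: 1.328 × 1.72 = 2.28.
7.82 − 2.28 = 5.54; 7.82 + 2.28 = 10.10.

[5.54, 10.10]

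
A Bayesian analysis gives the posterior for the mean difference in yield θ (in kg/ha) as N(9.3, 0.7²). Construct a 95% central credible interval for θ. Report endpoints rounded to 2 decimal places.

[7.93, 10.67]

The posterior is symmetric, so the 95% equal-tailed interval is θ = 9.3 ± z·0.7 with z = 1.960.
Half-width: 1.960 × 0.7 = 1.37.
9.3 − 1.37 = 7.93; 9.3 + 1.37 = 10.67.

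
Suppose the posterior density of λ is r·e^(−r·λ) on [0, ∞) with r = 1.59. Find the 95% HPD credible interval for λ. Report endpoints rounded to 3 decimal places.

The exponential density is strictly decreasing on [0, ∞), so the HPD interval is anchored at 0: [0, q] with P(λ ≤ q) = 0.95.
q = −ln(1 − 0.95) / 1.59 = 2.9957 / 1.59 = 1.884.

[0.000, 1.884]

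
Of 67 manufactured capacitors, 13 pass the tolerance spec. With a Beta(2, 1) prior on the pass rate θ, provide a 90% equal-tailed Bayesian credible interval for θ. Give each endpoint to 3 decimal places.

Posterior: Beta(2+13, 1+54) = Beta(15, 55).
Equal-tailed 90% interval: the 0.05 and 0.95 quantiles of Beta(15, 55).
Posterior mean ≈ 0.214, SD ≈ 0.049; a Normal approximation gives roughly [0.134, 0.294].
Exact: F⁻¹(0.05) = 0.139; F⁻¹(0.95) = 0.299.

[0.139, 0.299]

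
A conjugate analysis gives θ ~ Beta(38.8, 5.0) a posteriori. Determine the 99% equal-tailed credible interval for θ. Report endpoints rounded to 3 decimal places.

[0.734, 0.974]

Posterior: Beta(38.8, 5.0).
Equal-tailed 99% interval: the 0.005 and 0.995 quantiles of Beta(38.8, 5.0).
Posterior mean ≈ 0.886, SD ≈ 0.048; a Normal approximation gives roughly [0.763, 1.008].
Exact: F⁻¹(0.005) = 0.734; F⁻¹(0.995) = 0.974.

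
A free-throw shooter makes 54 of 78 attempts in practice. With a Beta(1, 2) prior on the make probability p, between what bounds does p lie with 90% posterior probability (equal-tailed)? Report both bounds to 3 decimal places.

[0.592, 0.761]

Posterior: Beta(1+54, 2+24) = Beta(55, 26).
Equal-tailed 90% interval: the 0.05 and 0.95 quantiles of Beta(55, 26).
Posterior mean ≈ 0.679, SD ≈ 0.052; a Normal approximation gives roughly [0.594, 0.764].
Exact: F⁻¹(0.05) = 0.592; F⁻¹(0.95) = 0.761.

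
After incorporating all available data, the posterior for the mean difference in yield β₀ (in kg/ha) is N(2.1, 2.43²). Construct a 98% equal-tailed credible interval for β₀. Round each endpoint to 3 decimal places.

[-3.553, 7.753]

The posterior is symmetric, so the 98% equal-tailed interval is β₀ = 2.1 ± z·2.43 with z = 2.326.
Half-width: 2.326 × 2.43 = 5.653.
2.1 − 5.653 = -3.553; 2.1 + 5.653 = 7.753.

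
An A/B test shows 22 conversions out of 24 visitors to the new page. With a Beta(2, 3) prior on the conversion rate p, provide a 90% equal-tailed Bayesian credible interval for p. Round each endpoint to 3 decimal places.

[0.702, 0.927]

Posterior: Beta(2+22, 3+2) = Beta(24, 5).
Equal-tailed 90% interval: the 0.05 and 0.95 quantiles of Beta(24, 5).
Posterior mean ≈ 0.828, SD ≈ 0.069; a Normal approximation gives roughly [0.714, 0.941].
Exact: F⁻¹(0.05) = 0.702; F⁻¹(0.95) = 0.927.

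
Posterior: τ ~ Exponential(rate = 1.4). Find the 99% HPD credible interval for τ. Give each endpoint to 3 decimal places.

The exponential density is strictly decreasing on [0, ∞), so the HPD interval is anchored at 0: [0, q] with P(τ ≤ q) = 0.99.
q = −ln(1 − 0.99) / 1.4 = 4.6052 / 1.4 = 3.289.

[0.000, 3.289]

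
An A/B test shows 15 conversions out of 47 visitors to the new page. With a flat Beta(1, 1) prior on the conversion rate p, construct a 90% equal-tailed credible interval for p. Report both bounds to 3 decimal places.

[0.222, 0.440]

Posterior: Beta(1+15, 1+32) = Beta(16, 33).
Equal-tailed 90% interval: the 0.05 and 0.95 quantiles of Beta(16, 33).
Posterior mean ≈ 0.327, SD ≈ 0.066; a Normal approximation gives roughly [0.217, 0.436].
Exact: F⁻¹(0.05) = 0.222; F⁻¹(0.95) = 0.440.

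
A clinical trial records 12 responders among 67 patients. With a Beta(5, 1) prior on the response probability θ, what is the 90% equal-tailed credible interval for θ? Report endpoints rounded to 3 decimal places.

[0.156, 0.318]

Posterior: Beta(5+12, 1+55) = Beta(17, 56).
Equal-tailed 90% interval: the 0.05 and 0.95 quantiles of Beta(17, 56).
Posterior mean ≈ 0.233, SD ≈ 0.049; a Normal approximation gives roughly [0.152, 0.314].
Exact: F⁻¹(0.05) = 0.156; F⁻¹(0.95) = 0.318.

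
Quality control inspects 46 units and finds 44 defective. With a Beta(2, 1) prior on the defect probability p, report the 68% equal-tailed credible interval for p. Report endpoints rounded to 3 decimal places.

Posterior: Beta(2+44, 1+2) = Beta(46, 3).
Equal-tailed 68% interval: the 0.16 and 0.84 quantiles of Beta(46, 3).
Posterior mean ≈ 0.939, SD ≈ 0.034; a Normal approximation gives roughly [0.905, 0.972].
Exact: F⁻¹(0.16) = 0.906; F⁻¹(0.84) = 0.971.

[0.906, 0.971]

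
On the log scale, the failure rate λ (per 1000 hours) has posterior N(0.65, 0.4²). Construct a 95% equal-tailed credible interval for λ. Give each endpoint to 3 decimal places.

On the log scale the 95% interval is 0.65 ± 1.960 × 0.4 = [-0.1340, 1.4340].
Exponentiate: [e^-0.1340, e^1.4340] = [0.875, 4.195].

[0.875, 4.195]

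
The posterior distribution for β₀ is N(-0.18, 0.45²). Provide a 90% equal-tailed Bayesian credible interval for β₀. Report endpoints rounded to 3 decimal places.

The posterior is symmetric, so the 90% equal-tailed interval is β₀ = -0.18 ± z·0.45 with z = 1.645.
Half-width: 1.645 × 0.45 = 0.740.
-0.18 − 0.740 = -0.920; -0.18 + 0.740 = 0.560.

[-0.920, 0.560]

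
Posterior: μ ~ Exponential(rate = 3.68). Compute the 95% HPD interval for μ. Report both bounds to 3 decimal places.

The exponential density is strictly decreasing on [0, ∞), so the HPD interval is anchored at 0: [0, q] with P(μ ≤ q) = 0.95.
q = −ln(1 − 0.95) / 3.68 = 2.9957 / 3.68 = 0.814.

[0.000, 0.814]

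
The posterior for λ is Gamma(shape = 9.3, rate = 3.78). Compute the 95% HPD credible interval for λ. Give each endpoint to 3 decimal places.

[1.011, 4.068]

The posterior is unimodal and skewed, so the HPD interval has equal density at both endpoints and is the shortest 95% interval.
Solving f(1.011) = f(4.068) with F(4.068) − F(1.011) = 0.95 gives [1.011, 4.068].
For comparison, the equal-tailed interval is [1.142, 4.276]; the HPD is narrower and shifted toward the mode.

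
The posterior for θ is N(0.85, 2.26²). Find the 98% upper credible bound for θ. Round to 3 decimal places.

Need U with P(θ ≤ U) = 0.98: U = 0.85 + z_{0.02}·2.26.
z = 2.054; U = 0.85 + 2.054 × 2.26 = 5.491.

5.491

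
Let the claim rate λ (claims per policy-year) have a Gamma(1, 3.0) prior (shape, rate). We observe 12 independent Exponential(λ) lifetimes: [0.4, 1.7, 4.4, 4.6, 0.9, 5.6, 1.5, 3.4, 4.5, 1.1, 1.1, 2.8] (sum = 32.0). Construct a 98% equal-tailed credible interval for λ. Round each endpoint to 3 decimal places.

[0.174, 0.652]

Posterior: Gamma(1+12, 3.0+32.0) = Gamma(13, 35.0) (shape, rate).
Equal-tailed 98% interval: Gamma(13, 35.0) quantiles at 0.01 and 0.99.
Posterior mean ≈ 0.371, SD ≈ 0.103; a Normal approximation gives roughly [0.132, 0.611].
Exact: lower = 0.174; upper = 0.652.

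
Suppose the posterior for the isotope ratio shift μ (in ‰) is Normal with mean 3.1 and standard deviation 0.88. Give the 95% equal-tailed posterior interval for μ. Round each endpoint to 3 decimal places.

[1.375, 4.825]

The posterior is symmetric, so the 95% equal-tailed interval is μ = 3.1 ± z·0.88 with z = 1.960.
Half-width: 1.960 × 0.88 = 1.725.
3.1 − 1.725 = 1.375; 3.1 + 1.725 = 4.825.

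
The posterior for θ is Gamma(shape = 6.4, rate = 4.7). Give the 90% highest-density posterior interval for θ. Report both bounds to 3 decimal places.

[0.508, 2.183]

The posterior is unimodal and skewed, so the HPD interval has equal density at both endpoints and is the shortest 90% interval.
Solving f(0.508) = f(2.183) with F(2.183) − F(0.508) = 0.90 gives [0.508, 2.183].
For comparison, the equal-tailed interval is [0.613, 2.351]; the HPD is narrower and shifted toward the mode.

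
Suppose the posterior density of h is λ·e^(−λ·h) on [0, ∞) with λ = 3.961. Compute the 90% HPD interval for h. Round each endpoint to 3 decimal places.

[0.000, 0.581]

The exponential density is strictly decreasing on [0, ∞), so the HPD interval is anchored at 0: [0, q] with P(h ≤ q) = 0.90.
q = −ln(1 − 0.90) / 3.961 = 2.3026 / 3.961 = 0.581.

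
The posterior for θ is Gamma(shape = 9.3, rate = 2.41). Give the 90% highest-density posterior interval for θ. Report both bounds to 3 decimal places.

The posterior is unimodal and skewed, so the HPD interval has equal density at both endpoints and is the shortest 90% interval.
Solving f(1.820) = f(5.829) with F(5.829) − F(1.820) = 0.90 gives [1.820, 5.829].
For comparison, the equal-tailed interval is [2.038, 6.148]; the HPD is narrower and shifted toward the mode.

[1.820, 5.829]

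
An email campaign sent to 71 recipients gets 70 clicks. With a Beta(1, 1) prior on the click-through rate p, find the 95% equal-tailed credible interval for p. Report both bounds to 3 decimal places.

[0.925, 0.997]

Posterior: Beta(1+70, 1+1) = Beta(71, 2).
Equal-tailed 95% interval: the 0.025 and 0.975 quantiles of Beta(71, 2).
Posterior mean ≈ 0.973, SD ≈ 0.019; a Normal approximation gives roughly [0.935, 1.010].
Exact: F⁻¹(0.025) = 0.925; F⁻¹(0.975) = 0.997.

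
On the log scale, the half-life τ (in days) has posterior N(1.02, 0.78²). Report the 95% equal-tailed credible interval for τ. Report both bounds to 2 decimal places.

On the log scale the 95% interval is 1.02 ± 1.960 × 0.78 = [-0.5088, 2.5488].
Exponentiate: [e^-0.5088, e^2.5488] = [0.60, 12.79].

[0.60, 12.79]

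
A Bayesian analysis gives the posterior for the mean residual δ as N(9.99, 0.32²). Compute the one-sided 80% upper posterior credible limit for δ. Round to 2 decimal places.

Need U with P(δ ≤ U) = 0.80: U = 9.99 + z_{0.2}·0.32.
z = 0.842; U = 9.99 + 0.842 × 0.32 = 10.26.

10.26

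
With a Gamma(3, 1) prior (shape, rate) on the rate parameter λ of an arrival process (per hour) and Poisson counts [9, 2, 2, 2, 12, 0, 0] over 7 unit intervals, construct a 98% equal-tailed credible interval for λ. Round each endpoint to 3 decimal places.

[2.343, 5.524]

Posterior: Gamma(3+27, 1+7) = Gamma(30, 8) (shape, rate).
Equal-tailed 98% interval: Gamma(30, 8) quantiles at 0.01 and 0.99.
Posterior mean ≈ 3.750, SD ≈ 0.685; a Normal approximation gives roughly [2.157, 5.343].
Exact: lower = 2.343; upper = 5.524.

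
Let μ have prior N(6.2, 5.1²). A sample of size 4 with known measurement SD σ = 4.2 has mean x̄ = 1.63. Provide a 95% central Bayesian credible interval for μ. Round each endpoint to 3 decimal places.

Posterior precision = 1/5.1² + 4/4.2² = 0.0384 + 0.2268 = 0.2652, so posterior SD = 1.9418.
Posterior mean = (6.2/5.1² + 4·1.63/4.2²) / 0.2652 = 2.2925.
Interval: 2.2925 ± 1.960 × 1.9418 → [-1.513, 6.098].

[-1.513, 6.098]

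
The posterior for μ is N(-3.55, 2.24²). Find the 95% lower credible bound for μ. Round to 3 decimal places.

Need L with P(μ ≥ L) = 0.95: L = -3.55 − z_{0.05}·2.24.
z = 1.645; L = -3.55 − 1.645 × 2.24 = -7.234.

-7.234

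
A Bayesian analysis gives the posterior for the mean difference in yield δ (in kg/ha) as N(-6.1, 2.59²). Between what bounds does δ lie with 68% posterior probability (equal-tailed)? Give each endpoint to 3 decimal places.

[-8.676, -3.524]

The posterior is symmetric, so the 68% equal-tailed interval is δ = -6.1 ± z·2.59 with z = 0.994.
Half-width: 0.994 × 2.59 = 2.576.
-6.1 − 2.576 = -8.676; -6.1 + 2.576 = -3.524.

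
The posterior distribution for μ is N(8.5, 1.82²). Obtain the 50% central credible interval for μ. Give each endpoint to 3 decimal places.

[7.272, 9.728]

The posterior is symmetric, so the 50% equal-tailed interval is μ = 8.5 ± z·1.82 with z = 0.674.
Half-width: 0.674 × 1.82 = 1.228.
8.5 − 1.228 = 7.272; 8.5 + 1.228 = 9.728.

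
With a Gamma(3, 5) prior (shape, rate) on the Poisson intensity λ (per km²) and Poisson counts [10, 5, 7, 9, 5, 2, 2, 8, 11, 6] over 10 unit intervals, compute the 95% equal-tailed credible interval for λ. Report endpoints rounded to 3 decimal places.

[3.520, 5.673]

Posterior: Gamma(3+65, 5+10) = Gamma(68, 15) (shape, rate).
Equal-tailed 95% interval: Gamma(68, 15) quantiles at 0.025 and 0.975.
Posterior mean ≈ 4.533, SD ≈ 0.550; a Normal approximation gives roughly [3.456, 5.611].
Exact: lower = 3.520; upper = 5.673.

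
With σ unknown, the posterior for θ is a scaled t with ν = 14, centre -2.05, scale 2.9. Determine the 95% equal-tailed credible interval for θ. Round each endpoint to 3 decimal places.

[-8.270, 4.170]

The t_14 distribution is symmetric; the 95% interval is -2.05 ± t·2.9 with t_{0.975,14} = 2.145.
Half-width: 2.145 × 2.9 = 6.220.
-2.05 − 6.220 = -8.270; -2.05 + 6.220 = 4.170.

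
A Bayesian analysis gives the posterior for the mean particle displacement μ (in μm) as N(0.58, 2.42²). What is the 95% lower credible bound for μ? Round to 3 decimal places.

-3.401

Need L with P(μ ≥ L) = 0.95: L = 0.58 − z_{0.05}·2.42.
z = 1.645; L = 0.58 − 1.645 × 2.42 = -3.401.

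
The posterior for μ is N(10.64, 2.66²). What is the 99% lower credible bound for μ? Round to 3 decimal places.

Need L with P(μ ≥ L) = 0.99: L = 10.64 − z_{0.01}·2.66.
z = 2.326; L = 10.64 − 2.326 × 2.66 = 4.452.

4.452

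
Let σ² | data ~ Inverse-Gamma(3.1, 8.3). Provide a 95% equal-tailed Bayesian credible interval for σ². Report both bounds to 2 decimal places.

[1.12, 12.53]

Inverse-Gamma(3.1, 8.3) quantiles: F⁻¹(0.025) and F⁻¹(0.975).
Equivalently, 1/σ² ~ Gamma(3.1, rate = 8.3); invert its 0.975 and 0.025 quantiles.
Posterior mean ≈ 3.95, SD ≈ 3.77; a Normal approximation gives roughly [-3.43, 11.34].
Exact: lower = 1.12; upper = 12.53.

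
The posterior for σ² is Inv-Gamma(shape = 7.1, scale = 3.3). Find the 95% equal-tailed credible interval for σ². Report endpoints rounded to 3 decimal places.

[0.250, 1.147]

Inverse-Gamma(7.1, 3.3) quantiles: F⁻¹(0.025) and F⁻¹(0.975).
Equivalently, 1/σ² ~ Gamma(7.1, rate = 3.3); invert its 0.975 and 0.025 quantiles.
Posterior mean ≈ 0.541, SD ≈ 0.240; a Normal approximation gives roughly [0.071, 1.010].
Exact: lower = 0.250; upper = 1.147.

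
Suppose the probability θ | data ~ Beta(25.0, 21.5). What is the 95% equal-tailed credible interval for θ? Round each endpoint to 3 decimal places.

Posterior: Beta(25.0, 21.5).
Equal-tailed 95% interval: the 0.025 and 0.975 quantiles of Beta(25.0, 21.5).
Posterior mean ≈ 0.538, SD ≈ 0.072; a Normal approximation gives roughly [0.396, 0.679].
Exact: F⁻¹(0.025) = 0.395; F⁻¹(0.975) = 0.677.

[0.395, 0.677]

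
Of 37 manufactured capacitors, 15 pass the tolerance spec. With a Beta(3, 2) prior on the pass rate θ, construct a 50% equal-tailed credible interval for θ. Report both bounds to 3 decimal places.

Posterior: Beta(3+15, 2+22) = Beta(18, 24).
Equal-tailed 50% interval: the 0.25 and 0.75 quantiles of Beta(18, 24).
Posterior mean ≈ 0.429, SD ≈ 0.075; a Normal approximation gives roughly [0.378, 0.479].
Exact: F⁻¹(0.25) = 0.376; F⁻¹(0.75) = 0.480.

[0.376, 0.480]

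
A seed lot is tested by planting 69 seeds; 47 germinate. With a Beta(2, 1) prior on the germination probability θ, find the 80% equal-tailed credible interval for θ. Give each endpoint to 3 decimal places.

Posterior: Beta(2+47, 1+22) = Beta(49, 23).
Equal-tailed 80% interval: the 0.1 and 0.9 quantiles of Beta(49, 23).
Posterior mean ≈ 0.681, SD ≈ 0.055; a Normal approximation gives roughly [0.611, 0.750].
Exact: F⁻¹(0.1) = 0.609; F⁻¹(0.9) = 0.750.

[0.609, 0.750]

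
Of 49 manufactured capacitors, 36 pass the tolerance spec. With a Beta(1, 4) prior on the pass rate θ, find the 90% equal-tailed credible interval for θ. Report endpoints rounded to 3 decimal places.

[0.578, 0.784]

Posterior: Beta(1+36, 4+13) = Beta(37, 17).
Equal-tailed 90% interval: the 0.05 and 0.95 quantiles of Beta(37, 17).
Posterior mean ≈ 0.685, SD ≈ 0.063; a Normal approximation gives roughly [0.582, 0.788].
Exact: F⁻¹(0.05) = 0.578; F⁻¹(0.95) = 0.784.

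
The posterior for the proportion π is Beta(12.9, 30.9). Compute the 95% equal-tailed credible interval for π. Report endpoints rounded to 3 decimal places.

Posterior: Beta(12.9, 30.9).
Equal-tailed 95% interval: the 0.025 and 0.975 quantiles of Beta(12.9, 30.9).
Posterior mean ≈ 0.295, SD ≈ 0.068; a Normal approximation gives roughly [0.161, 0.428].
Exact: F⁻¹(0.025) = 0.171; F⁻¹(0.975) = 0.436.

[0.171, 0.436]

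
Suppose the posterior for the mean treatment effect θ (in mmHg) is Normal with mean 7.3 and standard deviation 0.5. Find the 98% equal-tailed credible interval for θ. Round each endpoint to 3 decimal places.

[6.137, 8.463]

The posterior is symmetric, so the 98% equal-tailed interval is θ = 7.3 ± z·0.5 with z = 2.326.
Half-width: 2.326 × 0.5 = 1.163.
7.3 − 1.163 = 6.137; 7.3 + 1.163 = 8.463.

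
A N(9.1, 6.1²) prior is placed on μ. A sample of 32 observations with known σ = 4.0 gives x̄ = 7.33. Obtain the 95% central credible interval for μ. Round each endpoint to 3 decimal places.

[5.977, 8.730]

Posterior precision = 1/6.1² + 32/4.0² = 0.0269 + 2.0000 = 2.0269, so posterior SD = 0.7024.
Posterior mean = (9.1/6.1² + 32·7.33/4.0²) / 2.0269 = 7.3535.
Interval: 7.3535 ± 1.960 × 0.7024 → [5.977, 8.730].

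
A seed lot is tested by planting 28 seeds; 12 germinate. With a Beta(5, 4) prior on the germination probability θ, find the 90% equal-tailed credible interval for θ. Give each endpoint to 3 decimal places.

[0.328, 0.594]

Posterior: Beta(5+12, 4+16) = Beta(17, 20).
Equal-tailed 90% interval: the 0.05 and 0.95 quantiles of Beta(17, 20).
Posterior mean ≈ 0.459, SD ≈ 0.081; a Normal approximation gives roughly [0.326, 0.592].
Exact: F⁻¹(0.05) = 0.328; F⁻¹(0.95) = 0.594.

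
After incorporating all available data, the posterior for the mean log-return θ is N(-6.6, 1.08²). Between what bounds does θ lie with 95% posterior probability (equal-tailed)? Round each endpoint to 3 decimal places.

[-8.717, -4.483]

The posterior is symmetric, so the 95% equal-tailed interval is θ = -6.6 ± z·1.08 with z = 1.960.
Half-width: 1.960 × 1.08 = 2.117.
-6.6 − 2.117 = -8.717; -6.6 + 2.117 = -4.483.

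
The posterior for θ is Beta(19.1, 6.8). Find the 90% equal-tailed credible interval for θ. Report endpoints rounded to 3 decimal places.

Posterior: Beta(19.1, 6.8).
Equal-tailed 90% interval: the 0.05 and 0.95 quantiles of Beta(19.1, 6.8).
Posterior mean ≈ 0.737, SD ≈ 0.085; a Normal approximation gives roughly [0.598, 0.877].
Exact: F⁻¹(0.05) = 0.588; F⁻¹(0.95) = 0.866.

[0.588, 0.866]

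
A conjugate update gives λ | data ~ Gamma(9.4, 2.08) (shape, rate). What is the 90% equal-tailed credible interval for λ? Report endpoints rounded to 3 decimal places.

Posterior: Gamma(shape 9.4, rate 2.08).
Equal-tailed 90% interval: Gamma(9.4, 2.08) quantiles at 0.05 and 0.95.
Posterior mean ≈ 4.519, SD ≈ 1.474; a Normal approximation gives roughly [2.095, 6.944].
Exact: lower = 2.397; upper = 7.185.

[2.397, 7.185]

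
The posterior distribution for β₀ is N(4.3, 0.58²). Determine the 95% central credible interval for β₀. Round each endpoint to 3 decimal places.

The posterior is symmetric, so the 95% equal-tailed interval is β₀ = 4.3 ± z·0.58 with z = 1.960.
Half-width: 1.960 × 0.58 = 1.137.
4.3 − 1.137 = 3.163; 4.3 + 1.137 = 5.437.

[3.163, 5.437]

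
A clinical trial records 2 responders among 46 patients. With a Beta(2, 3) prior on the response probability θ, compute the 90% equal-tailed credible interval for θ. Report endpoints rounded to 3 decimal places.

Posterior: Beta(2+2, 3+44) = Beta(4, 47).
Equal-tailed 90% interval: the 0.05 and 0.95 quantiles of Beta(4, 47).
Posterior mean ≈ 0.078, SD ≈ 0.037; a Normal approximation gives roughly [0.017, 0.140].
Exact: F⁻¹(0.05) = 0.028; F⁻¹(0.95) = 0.148.

[0.028, 0.148]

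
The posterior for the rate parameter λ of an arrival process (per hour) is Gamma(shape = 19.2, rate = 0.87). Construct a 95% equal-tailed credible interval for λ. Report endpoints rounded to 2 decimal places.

Posterior: Gamma(shape 19.2, rate 0.87).
Equal-tailed 95% interval: Gamma(19.2, 0.87) quantiles at 0.025 and 0.975.
Posterior mean ≈ 22.07, SD ≈ 5.04; a Normal approximation gives roughly [12.20, 31.94].
Exact: lower = 13.33; upper = 32.98.

[13.33, 32.98]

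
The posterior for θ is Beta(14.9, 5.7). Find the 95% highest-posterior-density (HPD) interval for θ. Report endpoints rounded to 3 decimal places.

The posterior is unimodal and skewed, so the HPD interval has equal density at both endpoints and is the shortest 95% interval.
Solving f(0.534) = f(0.901) with F(0.901) − F(0.534) = 0.95 gives [0.534, 0.901].
For comparison, the equal-tailed interval is [0.517, 0.889]; the HPD is narrower and shifted toward the mode.

[0.534, 0.901]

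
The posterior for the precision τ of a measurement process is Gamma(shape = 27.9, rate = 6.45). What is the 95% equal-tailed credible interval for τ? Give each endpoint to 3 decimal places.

Posterior: Gamma(shape 27.9, rate 6.45).
Equal-tailed 95% interval: Gamma(27.9, 6.45) quantiles at 0.025 and 0.975.
Posterior mean ≈ 4.326, SD ≈ 0.819; a Normal approximation gives roughly [2.721, 5.931].
Exact: lower = 2.872; upper = 6.072.

[2.872, 6.072]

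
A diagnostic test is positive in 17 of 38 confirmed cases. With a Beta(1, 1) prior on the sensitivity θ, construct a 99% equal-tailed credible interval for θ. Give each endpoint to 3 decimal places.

Posterior: Beta(1+17, 1+21) = Beta(18, 22).
Equal-tailed 99% interval: the 0.005 and 0.995 quantiles of Beta(18, 22).
Posterior mean ≈ 0.450, SD ≈ 0.078; a Normal approximation gives roughly [0.250, 0.650].
Exact: F⁻¹(0.005) = 0.259; F⁻¹(0.995) = 0.650.

[0.259, 0.650]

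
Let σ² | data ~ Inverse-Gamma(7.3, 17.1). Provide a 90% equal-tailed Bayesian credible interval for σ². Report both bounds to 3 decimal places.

Inverse-Gamma(7.3, 17.1) quantiles: F⁻¹(0.05) and F⁻¹(0.95).
Equivalently, 1/σ² ~ Gamma(7.3, rate = 17.1); invert its 0.95 and 0.05 quantiles.
Posterior mean ≈ 2.714, SD ≈ 1.179; a Normal approximation gives roughly [0.775, 4.654].
Exact: lower = 1.397; upper = 4.897.

[1.397, 4.897]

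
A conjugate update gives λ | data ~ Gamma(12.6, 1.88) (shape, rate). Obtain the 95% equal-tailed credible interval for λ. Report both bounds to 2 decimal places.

[3.53, 10.88]

Posterior: Gamma(shape 12.6, rate 1.88).
Equal-tailed 95% interval: Gamma(12.6, 1.88) quantiles at 0.025 and 0.975.
Posterior mean ≈ 6.70, SD ≈ 1.89; a Normal approximation gives roughly [3.00, 10.40].
Exact: lower = 3.53; upper = 10.88.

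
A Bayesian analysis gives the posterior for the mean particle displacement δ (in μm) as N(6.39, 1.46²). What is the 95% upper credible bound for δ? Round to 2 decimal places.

Need U with P(δ ≤ U) = 0.95: U = 6.39 + z_{0.05}·1.46.
z = 1.645; U = 6.39 + 1.645 × 1.46 = 8.79.

8.79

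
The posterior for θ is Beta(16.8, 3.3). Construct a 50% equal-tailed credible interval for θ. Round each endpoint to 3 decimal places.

[0.787, 0.896]

Posterior: Beta(16.8, 3.3).
Equal-tailed 50% interval: the 0.25 and 0.75 quantiles of Beta(16.8, 3.3).
Posterior mean ≈ 0.836, SD ≈ 0.081; a Normal approximation gives roughly [0.781, 0.890].
Exact: F⁻¹(0.25) = 0.787; F⁻¹(0.75) = 0.896.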